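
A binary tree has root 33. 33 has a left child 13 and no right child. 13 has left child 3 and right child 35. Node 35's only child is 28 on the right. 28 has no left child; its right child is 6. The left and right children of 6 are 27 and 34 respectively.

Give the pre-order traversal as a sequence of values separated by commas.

Pre-order visits the node, then its left subtree, then its right subtree.
Visit 33.
At 33: go left to 13.
  Visit 13.
  At 13: go left to 3.
    3 is a leaf — visit 3.
  At 13: go right to 35.
    Visit 35.
    At 35: no left child.
    At 35: go right to 28.
      Visit 28.
      At 28: no left child.
      At 28: go right to 6.
        Visit 6.
        At 6: go left to 27.
          27 is a leaf — visit 27.
        At 6: go right to 34.
          34 is a leaf — visit 34.
At 33: no right child.

33, 13, 3, 35, 28, 6, 27, 34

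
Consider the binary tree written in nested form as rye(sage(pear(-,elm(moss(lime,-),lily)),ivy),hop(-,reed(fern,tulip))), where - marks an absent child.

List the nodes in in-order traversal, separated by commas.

In-order visits the left subtree, then the node, then the right subtree.
At rye: go left to sage.
  At sage: go left to pear.
    At pear: no left child.
    Visit pear.
    At pear: go right to elm.
      At elm: go left to moss.
        At moss: go left to lime.
          lime is a leaf — visit lime.
        Visit moss.
        At moss: no right child.
      Visit elm.
      At elm: go right to lily.
        lily is a leaf — visit lily.
  Visit sage.
  At sage: go right to ivy.
    ivy is a leaf — visit ivy.
Visit rye.
At rye: go right to hop.
  At hop: no left child.
  Visit hop.
  At hop: go right to reed.
    At reed: go left to fern.
      fern is a leaf — visit fern.
    Visit reed.
    At reed: go right to tulip.
      tulip is a leaf — visit tulip.

pear, lime, moss, elm, lily, sage, ivy, rye, hop, fern, reed, tulip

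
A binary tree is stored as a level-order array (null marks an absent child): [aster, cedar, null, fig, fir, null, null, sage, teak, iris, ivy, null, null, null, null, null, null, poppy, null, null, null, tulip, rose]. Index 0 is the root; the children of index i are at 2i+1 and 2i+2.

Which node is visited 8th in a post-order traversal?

ivy

Post-order visits the left subtree, then the right subtree, then the node.
At aster: go left to cedar.
  At cedar: go left to fig.
    At fig: go left to sage.
      sage is a leaf — visit sage.
    At fig: go right to teak.
      At teak: go left to poppy.
        poppy is a leaf — visit poppy.
      At teak: no right child.
      Visit teak.
    Visit fig.
  At cedar: go right to fir.
    At fir: go left to iris.
      iris is a leaf — visit iris.
    At fir: go right to ivy.
      At ivy: go left to tulip.
        tulip is a leaf — visit tulip.
      At ivy: go right to rose.
        rose is a leaf — visit rose.
      Visit ivy.
    Visit fir.
  Visit cedar.
At aster: no right child.
Visit aster.
Full post-order sequence: sage, poppy, teak, fig, iris, tulip, rose, ivy, fir, cedar, aster.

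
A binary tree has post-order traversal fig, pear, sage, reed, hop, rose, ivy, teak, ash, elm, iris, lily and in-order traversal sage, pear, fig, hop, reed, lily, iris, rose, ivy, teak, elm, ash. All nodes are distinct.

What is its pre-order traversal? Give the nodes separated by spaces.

The last element of post-order is the root; it splits in-order into left and right subtrees.
Root lily: left subtree has 5 nodes {sage, pear, fig, hop, reed}, right has 6 {iris, rose, ivy, teak, elm, ash}.
  Root hop: left subtree has 3 nodes {sage, pear, fig}, right has 1 {reed}.
    Root sage: left subtree has 0 nodes { }, right has 2 {pear, fig}.
      Root pear: left subtree has 0 nodes { }, right has 1 {fig}.
  Root iris: left subtree has 0 nodes { }, right has 5 {rose, ivy, teak, elm, ash}.
    Root elm: left subtree has 3 nodes {rose, ivy, teak}, right has 1 {ash}.
      Root teak: left subtree has 2 nodes {rose, ivy}, right has 0 { }.
        Root ivy: left subtree has 1 node {rose}, right has 0 { }.

lily hop sage pear fig reed iris elm teak ivy rose ash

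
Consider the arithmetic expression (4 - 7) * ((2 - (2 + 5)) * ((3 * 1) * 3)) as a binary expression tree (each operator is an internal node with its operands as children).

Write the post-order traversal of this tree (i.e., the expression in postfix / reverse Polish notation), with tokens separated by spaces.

Post-order on an expression tree gives postfix notation: for each operator, emit left operand, right operand, then the operator.

4 7 - 2 2 5 + - 3 1 * 3 * * *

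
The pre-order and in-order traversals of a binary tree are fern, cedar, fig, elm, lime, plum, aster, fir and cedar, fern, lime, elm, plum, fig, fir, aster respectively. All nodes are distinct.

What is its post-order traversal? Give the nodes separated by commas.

cedar, lime, plum, elm, fir, aster, fig, fern

The first element of pre-order is the root; it splits in-order into left and right subtrees.
Root fern: left subtree has 1 node {cedar}, right has 6 {lime, elm, plum, fig, fir, aster}.
  Root fig: left subtree has 3 nodes {lime, elm, plum}, right has 2 {fir, aster}.
    Root elm: left subtree has 1 node {lime}, right has 1 {plum}.
    Root aster: left subtree has 1 node {fir}, right has 0 { }.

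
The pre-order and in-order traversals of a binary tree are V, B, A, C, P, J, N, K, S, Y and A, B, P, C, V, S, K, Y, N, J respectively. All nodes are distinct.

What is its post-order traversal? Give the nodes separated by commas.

A, P, C, B, S, Y, K, N, J, V

The first element of pre-order is the root; it splits in-order into left and right subtrees.
Root V: left subtree has 4 nodes {A, B, P, C}, right has 5 {S, K, Y, N, J}.
  Root B: left subtree has 1 node {A}, right has 2 {P, C}.
    Root C: left subtree has 1 node {P}, right has 0 { }.
  Root J: left subtree has 4 nodes {S, K, Y, N}, right has 0 { }.
    Root N: left subtree has 3 nodes {S, K, Y}, right has 0 { }.
      Root K: left subtree has 1 node {S}, right has 1 {Y}.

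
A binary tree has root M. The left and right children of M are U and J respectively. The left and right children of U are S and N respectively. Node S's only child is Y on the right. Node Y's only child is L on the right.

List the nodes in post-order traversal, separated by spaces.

Post-order visits the left subtree, then the right subtree, then the node.
At M: go left to U.
  At U: go left to S.
    At S: no left child.
    At S: go right to Y.
      At Y: no left child.
      At Y: go right to L.
        L is a leaf — visit L.
      Visit Y.
    Visit S.
  At U: go right to N.
    N is a leaf — visit N.
  Visit U.
At M: go right to J.
  J is a leaf — visit J.
Visit M.

L Y S N U J M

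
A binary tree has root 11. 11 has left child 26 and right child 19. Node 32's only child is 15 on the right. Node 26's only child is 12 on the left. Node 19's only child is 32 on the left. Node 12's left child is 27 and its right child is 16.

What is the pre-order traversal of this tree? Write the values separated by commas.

11, 26, 12, 27, 16, 19, 32, 15

Pre-order visits the node, then its left subtree, then its right subtree.
Visit 11.
At 11: go left to 26.
  Visit 26.
  At 26: go left to 12.
    Visit 12.
    At 12: go left to 27.
      27 is a leaf — visit 27.
    At 12: go right to 16.
      16 is a leaf — visit 16.
  At 26: no right child.
At 11: go right to 19.
  Visit 19.
  At 19: go left to 32.
    Visit 32.
    At 32: no left child.
    At 32: go right to 15.
      15 is a leaf — visit 15.
  At 19: no right child.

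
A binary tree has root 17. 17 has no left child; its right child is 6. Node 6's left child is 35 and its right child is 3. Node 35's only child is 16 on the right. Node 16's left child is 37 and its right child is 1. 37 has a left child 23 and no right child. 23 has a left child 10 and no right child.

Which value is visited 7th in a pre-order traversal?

10

Pre-order visits the node, then its left subtree, then its right subtree.
Visit 17.
At 17: no left child.
At 17: go right to 6.
  Visit 6.
  At 6: go left to 35.
    Visit 35.
    At 35: no left child.
    At 35: go right to 16.
      Visit 16.
      At 16: go left to 37.
        Visit 37.
        At 37: go left to 23.
          Visit 23.
          At 23: go left to 10.
            10 is a leaf — visit 10.
          At 23: no right child.
        At 37: no right child.
      At 16: go right to 1.
        1 is a leaf — visit 1.
  At 6: go right to 3.
    3 is a leaf — visit 3.
Full pre-order sequence: 17, 6, 35, 16, 37, 23, 10, 1, 3.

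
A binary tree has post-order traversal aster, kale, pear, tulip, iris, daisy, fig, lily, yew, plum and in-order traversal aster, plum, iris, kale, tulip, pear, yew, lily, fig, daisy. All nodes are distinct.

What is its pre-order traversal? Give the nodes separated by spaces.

plum aster yew iris tulip kale pear lily fig daisy

The last element of post-order is the root; it splits in-order into left and right subtrees.
Root plum: left subtree has 1 node {aster}, right has 8 {iris, kale, tulip, pear, yew, lily, fig, daisy}.
  Root yew: left subtree has 4 nodes {iris, kale, tulip, pear}, right has 3 {lily, fig, daisy}.
    Root iris: left subtree has 0 nodes { }, right has 3 {kale, tulip, pear}.
      Root tulip: left subtree has 1 node {kale}, right has 1 {pear}.
    Root lily: left subtree has 0 nodes { }, right has 2 {fig, daisy}.
      Root fig: left subtree has 0 nodes { }, right has 1 {daisy}.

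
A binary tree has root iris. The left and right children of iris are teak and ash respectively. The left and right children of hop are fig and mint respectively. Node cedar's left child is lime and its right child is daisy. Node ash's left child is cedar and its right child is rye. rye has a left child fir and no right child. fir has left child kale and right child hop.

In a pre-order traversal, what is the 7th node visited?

rye

Pre-order visits the node, then its left subtree, then its right subtree.
Visit iris.
At iris: go left to teak.
  teak is a leaf — visit teak.
At iris: go right to ash.
  Visit ash.
  At ash: go left to cedar.
    Visit cedar.
    At cedar: go left to lime.
      lime is a leaf — visit lime.
    At cedar: go right to daisy.
      daisy is a leaf — visit daisy.
  At ash: go right to rye.
    Visit rye.
    At rye: go left to fir.
      Visit fir.
      At fir: go left to kale.
        kale is a leaf — visit kale.
      At fir: go right to hop.
        Visit hop.
        At hop: go left to fig.
          fig is a leaf — visit fig.
        At hop: go right to mint.
          mint is a leaf — visit mint.
    At rye: no right child.
Full pre-order sequence: iris, teak, ash, cedar, lime, daisy, rye, fir, kale, hop, fig, mint.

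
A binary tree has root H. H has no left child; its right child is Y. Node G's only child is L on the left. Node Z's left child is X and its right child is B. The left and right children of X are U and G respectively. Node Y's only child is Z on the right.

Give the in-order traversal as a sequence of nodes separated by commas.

H, Y, U, X, L, G, Z, B

In-order visits the left subtree, then the node, then the right subtree.
At H: no left child.
Visit H.
At H: go right to Y.
  At Y: no left child.
  Visit Y.
  At Y: go right to Z.
    At Z: go left to X.
      At X: go left to U.
        U is a leaf — visit U.
      Visit X.
      At X: go right to G.
        At G: go left to L.
          L is a leaf — visit L.
        Visit G.
        At G: no right child.
    Visit Z.
    At Z: go right to B.
      B is a leaf — visit B.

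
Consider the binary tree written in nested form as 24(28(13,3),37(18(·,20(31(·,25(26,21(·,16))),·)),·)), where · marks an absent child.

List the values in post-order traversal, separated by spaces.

Post-order visits the left subtree, then the right subtree, then the node.
At 24: go left to 28.
  At 28: go left to 13.
    13 is a leaf — visit 13.
  At 28: go right to 3.
    3 is a leaf — visit 3.
  Visit 28.
At 24: go right to 37.
  At 37: go left to 18.
    At 18: no left child.
    At 18: go right to 20.
      At 20: go left to 31.
        At 31: no left child.
        At 31: go right to 25.
          At 25: go left to 26.
            26 is a leaf — visit 26.
          At 25: go right to 21.
            At 21: no left child.
            At 21: go right to 16.
              16 is a leaf — visit 16.
            Visit 21.
          Visit 25.
        Visit 31.
      At 20: no right child.
      Visit 20.
    Visit 18.
  At 37: no right child.
  Visit 37.
Visit 24.

13 3 28 26 16 21 25 31 20 18 37 24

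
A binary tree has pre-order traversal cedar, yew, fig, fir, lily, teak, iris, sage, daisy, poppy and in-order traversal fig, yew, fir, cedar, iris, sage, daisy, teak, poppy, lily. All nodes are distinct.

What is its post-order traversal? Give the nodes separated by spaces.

fig fir yew daisy sage iris poppy teak lily cedar

The first element of pre-order is the root; it splits in-order into left and right subtrees.
Root cedar: left subtree has 3 nodes {fig, yew, fir}, right has 6 {iris, sage, daisy, teak, poppy, lily}.
  Root yew: left subtree has 1 node {fig}, right has 1 {fir}.
  Root lily: left subtree has 5 nodes {iris, sage, daisy, teak, poppy}, right has 0 { }.
    Root teak: left subtree has 3 nodes {iris, sage, daisy}, right has 1 {poppy}.
      Root iris: left subtree has 0 nodes { }, right has 2 {sage, daisy}.
        Root sage: left subtree has 0 nodes { }, right has 1 {daisy}.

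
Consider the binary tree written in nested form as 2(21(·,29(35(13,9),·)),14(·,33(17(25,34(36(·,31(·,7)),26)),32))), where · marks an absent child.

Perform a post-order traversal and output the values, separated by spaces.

13 9 35 29 21 25 7 31 36 26 34 17 32 33 14 2

Post-order visits the left subtree, then the right subtree, then the node.
At 2: go left to 21.
  At 21: no left child.
  At 21: go right to 29.
    At 29: go left to 35.
      At 35: go left to 13.
        13 is a leaf — visit 13.
      At 35: go right to 9.
        9 is a leaf — visit 9.
      Visit 35.
    At 29: no right child.
    Visit 29.
  Visit 21.
At 2: go right to 14.
  At 14: no left child.
  At 14: go right to 33.
    At 33: go left to 17.
      At 17: go left to 25.
        25 is a leaf — visit 25.
      At 17: go right to 34.
        At 34: go left to 36.
          At 36: no left child.
          At 36: go right to 31.
            At 31: no left child.
            At 31: go right to 7.
              7 is a leaf — visit 7.
            Visit 31.
          Visit 36.
        At 34: go right to 26.
          26 is a leaf — visit 26.
        Visit 34.
      Visit 17.
    At 33: go right to 32.
      32 is a leaf — visit 32.
    Visit 33.
  Visit 14.
Visit 2.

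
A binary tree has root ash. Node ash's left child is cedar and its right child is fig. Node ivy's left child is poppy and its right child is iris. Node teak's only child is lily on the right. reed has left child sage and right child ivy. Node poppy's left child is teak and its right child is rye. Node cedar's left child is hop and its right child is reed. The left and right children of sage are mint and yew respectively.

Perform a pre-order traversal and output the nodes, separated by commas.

Pre-order visits the node, then its left subtree, then its right subtree.
Visit ash.
At ash: go left to cedar.
  Visit cedar.
  At cedar: go left to hop.
    hop is a leaf — visit hop.
  At cedar: go right to reed.
    Visit reed.
    At reed: go left to sage.
      Visit sage.
      At sage: go left to mint.
        mint is a leaf — visit mint.
      At sage: go right to yew.
        yew is a leaf — visit yew.
    At reed: go right to ivy.
      Visit ivy.
      At ivy: go left to poppy.
        Visit poppy.
        At poppy: go left to teak.
          Visit teak.
          At teak: no left child.
          At teak: go right to lily.
            lily is a leaf — visit lily.
        At poppy: go right to rye.
          rye is a leaf — visit rye.
      At ivy: go right to iris.
        iris is a leaf — visit iris.
At ash: go right to fig.
  fig is a leaf — visit fig.

ash, cedar, hop, reed, sage, mint, yew, ivy, poppy, teak, lily, rye, iris, fig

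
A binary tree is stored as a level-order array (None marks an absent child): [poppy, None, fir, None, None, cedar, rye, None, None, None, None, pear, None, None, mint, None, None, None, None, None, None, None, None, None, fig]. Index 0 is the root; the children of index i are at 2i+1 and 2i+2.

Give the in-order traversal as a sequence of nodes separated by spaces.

poppy pear fig cedar fir rye mint

In-order visits the left subtree, then the node, then the right subtree.
At poppy: no left child.
Visit poppy.
At poppy: go right to fir.
  At fir: go left to cedar.
    At cedar: go left to pear.
      At pear: no left child.
      Visit pear.
      At pear: go right to fig.
        fig is a leaf — visit fig.
    Visit cedar.
    At cedar: no right child.
  Visit fir.
  At fir: go right to rye.
    At rye: no left child.
    Visit rye.
    At rye: go right to mint.
      mint is a leaf — visit mint.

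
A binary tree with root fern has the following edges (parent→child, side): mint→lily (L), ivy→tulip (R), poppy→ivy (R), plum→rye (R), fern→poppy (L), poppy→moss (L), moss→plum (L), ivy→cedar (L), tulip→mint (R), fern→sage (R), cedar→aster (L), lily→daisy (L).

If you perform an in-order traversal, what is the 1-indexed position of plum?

1

In-order visits the left subtree, then the node, then the right subtree.
At fern: go left to poppy.
  At poppy: go left to moss.
    At moss: go left to plum.
      At plum: no left child.
      Visit plum.
      At plum: go right to rye.
        rye is a leaf — visit rye.
    Visit moss.
    At moss: no right child.
  Visit poppy.
  At poppy: go right to ivy.
    At ivy: go left to cedar.
      At cedar: go left to aster.
        aster is a leaf — visit aster.
      Visit cedar.
      At cedar: no right child.
    Visit ivy.
    At ivy: go right to tulip.
      At tulip: no left child.
      Visit tulip.
      At tulip: go right to mint.
        At mint: go left to lily.
          At lily: go left to daisy.
            daisy is a leaf — visit daisy.
          Visit lily.
          At lily: no right child.
        Visit mint.
        At mint: no right child.
Visit fern.
At fern: go right to sage.
  sage is a leaf — visit sage.
Full in-order sequence: plum, rye, moss, poppy, aster, cedar, ivy, tulip, daisy, lily, mint, fern, sage.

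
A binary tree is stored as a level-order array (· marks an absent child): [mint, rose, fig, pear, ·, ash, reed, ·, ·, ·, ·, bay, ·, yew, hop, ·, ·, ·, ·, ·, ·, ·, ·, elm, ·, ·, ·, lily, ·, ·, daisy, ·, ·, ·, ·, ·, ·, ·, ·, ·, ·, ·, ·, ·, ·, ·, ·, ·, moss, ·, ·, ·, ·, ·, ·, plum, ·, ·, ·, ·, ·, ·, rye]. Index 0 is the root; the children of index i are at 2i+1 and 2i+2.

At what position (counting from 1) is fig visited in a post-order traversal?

14

Post-order visits the left subtree, then the right subtree, then the node.
At mint: go left to rose.
  At rose: go left to pear.
    pear is a leaf — visit pear.
  At rose: no right child.
  Visit rose.
At mint: go right to fig.
  At fig: go left to ash.
    At ash: go left to bay.
      At bay: go left to elm.
        At elm: no left child.
        At elm: go right to moss.
          moss is a leaf — visit moss.
        Visit elm.
      At bay: no right child.
      Visit bay.
    At ash: no right child.
    Visit ash.
  At fig: go right to reed.
    At reed: go left to yew.
      At yew: go left to lily.
        At lily: go left to plum.
          plum is a leaf — visit plum.
        At lily: no right child.
        Visit lily.
      At yew: no right child.
      Visit yew.
    At reed: go right to hop.
      At hop: no left child.
      At hop: go right to daisy.
        At daisy: no left child.
        At daisy: go right to rye.
          rye is a leaf — visit rye.
        Visit daisy.
      Visit hop.
    Visit reed.
  Visit fig.
Visit mint.
Full post-order sequence: pear, rose, moss, elm, bay, ash, plum, lily, yew, rye, daisy, hop, reed, fig, mint.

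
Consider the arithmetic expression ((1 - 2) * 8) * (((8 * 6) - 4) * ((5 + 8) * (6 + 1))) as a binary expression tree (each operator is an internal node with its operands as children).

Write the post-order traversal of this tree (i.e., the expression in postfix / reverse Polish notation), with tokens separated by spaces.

1 2 - 8 * 8 6 * 4 - 5 8 + 6 1 + * * *

Post-order on an expression tree gives postfix notation: for each operator, emit left operand, right operand, then the operator.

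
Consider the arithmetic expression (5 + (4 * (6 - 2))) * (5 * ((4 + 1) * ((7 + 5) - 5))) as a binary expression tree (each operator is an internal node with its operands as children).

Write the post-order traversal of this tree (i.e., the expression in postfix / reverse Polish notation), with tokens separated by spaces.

5 4 6 2 - * + 5 4 1 + 7 5 + 5 - * * *

Post-order on an expression tree gives postfix notation: for each operator, emit left operand, right operand, then the operator.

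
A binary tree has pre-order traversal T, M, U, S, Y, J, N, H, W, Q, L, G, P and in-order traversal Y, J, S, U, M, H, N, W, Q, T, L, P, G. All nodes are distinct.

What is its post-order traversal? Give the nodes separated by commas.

J, Y, S, U, H, Q, W, N, M, P, G, L, T

The first element of pre-order is the root; it splits in-order into left and right subtrees.
Root T: left subtree has 9 nodes {Y, J, S, U, M, H, N, W, Q}, right has 3 {L, P, G}.
  Root M: left subtree has 4 nodes {Y, J, S, U}, right has 4 {H, N, W, Q}.
    Root U: left subtree has 3 nodes {Y, J, S}, right has 0 { }.
      Root S: left subtree has 2 nodes {Y, J}, right has 0 { }.
        Root Y: left subtree has 0 nodes { }, right has 1 {J}.
    Root N: left subtree has 1 node {H}, right has 2 {W, Q}.
      Root W: left subtree has 0 nodes { }, right has 1 {Q}.
  Root L: left subtree has 0 nodes { }, right has 2 {P, G}.
    Root G: left subtree has 1 node {P}, right has 0 { }.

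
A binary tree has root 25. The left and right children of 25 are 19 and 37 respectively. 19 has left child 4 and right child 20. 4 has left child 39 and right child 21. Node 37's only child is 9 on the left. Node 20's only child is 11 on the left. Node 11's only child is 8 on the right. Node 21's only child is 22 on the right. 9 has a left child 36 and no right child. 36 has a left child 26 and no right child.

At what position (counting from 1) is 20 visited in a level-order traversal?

Level-order visits nodes level by level from the root, left to right within each level.
Level 0: 25
Level 1: 19, 37
Level 2: 4, 20, 9
Level 3: 39, 21, 11, 36
Level 4: 22, 8, 26
Full level-order sequence: 25, 19, 37, 4, 20, 9, 39, 21, 11, 36, 22, 8, 26.

5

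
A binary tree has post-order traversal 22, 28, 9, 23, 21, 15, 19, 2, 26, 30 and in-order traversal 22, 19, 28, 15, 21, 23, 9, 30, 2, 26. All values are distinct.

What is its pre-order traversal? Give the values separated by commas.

30, 19, 22, 15, 28, 21, 23, 9, 26, 2

The last element of post-order is the root; it splits in-order into left and right subtrees.
Root 30: left subtree has 7 nodes {22, 19, 28, 15, 21, 23, 9}, right has 2 {2, 26}.
  Root 19: left subtree has 1 node {22}, right has 5 {28, 15, 21, 23, 9}.
    Root 15: left subtree has 1 node {28}, right has 3 {21, 23, 9}.
      Root 21: left subtree has 0 nodes { }, right has 2 {23, 9}.
        Root 23: left subtree has 0 nodes { }, right has 1 {9}.
  Root 26: left subtree has 1 node {2}, right has 0 { }.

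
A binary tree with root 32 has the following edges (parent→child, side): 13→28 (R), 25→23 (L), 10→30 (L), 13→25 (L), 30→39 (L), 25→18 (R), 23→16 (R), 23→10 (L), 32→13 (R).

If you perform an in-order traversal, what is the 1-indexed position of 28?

In-order visits the left subtree, then the node, then the right subtree.
At 32: no left child.
Visit 32.
At 32: go right to 13.
  At 13: go left to 25.
    At 25: go left to 23.
      At 23: go left to 10.
        At 10: go left to 30.
          At 30: go left to 39.
            39 is a leaf — visit 39.
          Visit 30.
          At 30: no right child.
        Visit 10.
        At 10: no right child.
      Visit 23.
      At 23: go right to 16.
        16 is a leaf — visit 16.
    Visit 25.
    At 25: go right to 18.
      18 is a leaf — visit 18.
  Visit 13.
  At 13: go right to 28.
    28 is a leaf — visit 28.
Full in-order sequence: 32, 39, 30, 10, 23, 16, 25, 18, 13, 28.

10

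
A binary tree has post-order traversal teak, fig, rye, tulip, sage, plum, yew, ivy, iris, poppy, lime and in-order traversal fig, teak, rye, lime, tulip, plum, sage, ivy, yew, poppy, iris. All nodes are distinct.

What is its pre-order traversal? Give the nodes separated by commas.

lime, rye, fig, teak, poppy, ivy, plum, tulip, sage, yew, iris

The last element of post-order is the root; it splits in-order into left and right subtrees.
Root lime: left subtree has 3 nodes {fig, teak, rye}, right has 7 {tulip, plum, sage, ivy, yew, poppy, iris}.
  Root rye: left subtree has 2 nodes {fig, teak}, right has 0 { }.
    Root fig: left subtree has 0 nodes { }, right has 1 {teak}.
  Root poppy: left subtree has 5 nodes {tulip, plum, sage, ivy, yew}, right has 1 {iris}.
    Root ivy: left subtree has 3 nodes {tulip, plum, sage}, right has 1 {yew}.
      Root plum: left subtree has 1 node {tulip}, right has 1 {sage}.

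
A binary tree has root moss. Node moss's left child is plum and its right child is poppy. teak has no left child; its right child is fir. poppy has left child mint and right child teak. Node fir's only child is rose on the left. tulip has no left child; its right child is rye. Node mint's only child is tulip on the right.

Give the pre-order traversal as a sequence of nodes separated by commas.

Pre-order visits the node, then its left subtree, then its right subtree.
Visit moss.
At moss: go left to plum.
  plum is a leaf — visit plum.
At moss: go right to poppy.
  Visit poppy.
  At poppy: go left to mint.
    Visit mint.
    At mint: no left child.
    At mint: go right to tulip.
      Visit tulip.
      At tulip: no left child.
      At tulip: go right to rye.
        rye is a leaf — visit rye.
  At poppy: go right to teak.
    Visit teak.
    At teak: no left child.
    At teak: go right to fir.
      Visit fir.
      At fir: go left to rose.
        rose is a leaf — visit rose.
      At fir: no right child.

moss, plum, poppy, mint, tulip, rye, teak, fir, rose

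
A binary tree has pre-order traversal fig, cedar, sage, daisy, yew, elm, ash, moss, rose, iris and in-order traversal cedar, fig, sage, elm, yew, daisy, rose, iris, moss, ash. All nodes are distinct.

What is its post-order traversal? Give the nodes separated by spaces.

The first element of pre-order is the root; it splits in-order into left and right subtrees.
Root fig: left subtree has 1 node {cedar}, right has 8 {sage, elm, yew, daisy, rose, iris, moss, ash}.
  Root sage: left subtree has 0 nodes { }, right has 7 {elm, yew, daisy, rose, iris, moss, ash}.
    Root daisy: left subtree has 2 nodes {elm, yew}, right has 4 {rose, iris, moss, ash}.
      Root yew: left subtree has 1 node {elm}, right has 0 { }.
      Root ash: left subtree has 3 nodes {rose, iris, moss}, right has 0 { }.
        Root moss: left subtree has 2 nodes {rose, iris}, right has 0 { }.
          Root rose: left subtree has 0 nodes { }, right has 1 {iris}.

cedar elm yew iris rose moss ash daisy sage fig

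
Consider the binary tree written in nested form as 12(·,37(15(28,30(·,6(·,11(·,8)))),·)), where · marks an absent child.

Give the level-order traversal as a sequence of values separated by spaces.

Level-order visits nodes level by level from the root, left to right within each level.
Level 0: 12
Level 1: 37
Level 2: 15
Level 3: 28, 30
Level 4: 6
Level 5: 11
Level 6: 8

12 37 15 28 30 6 11 8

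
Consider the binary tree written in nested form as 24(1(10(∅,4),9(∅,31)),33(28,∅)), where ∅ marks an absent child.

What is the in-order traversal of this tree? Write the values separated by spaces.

In-order visits the left subtree, then the node, then the right subtree.
At 24: go left to 1.
  At 1: go left to 10.
    At 10: no left child.
    Visit 10.
    At 10: go right to 4.
      4 is a leaf — visit 4.
  Visit 1.
  At 1: go right to 9.
    At 9: no left child.
    Visit 9.
    At 9: go right to 31.
      31 is a leaf — visit 31.
Visit 24.
At 24: go right to 33.
  At 33: go left to 28.
    28 is a leaf — visit 28.
  Visit 33.
  At 33: no right child.

10 4 1 9 31 24 28 33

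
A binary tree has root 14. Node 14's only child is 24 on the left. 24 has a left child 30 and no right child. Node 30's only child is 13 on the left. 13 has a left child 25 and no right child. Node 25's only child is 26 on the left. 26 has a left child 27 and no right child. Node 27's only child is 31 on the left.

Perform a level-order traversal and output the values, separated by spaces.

Level-order visits nodes level by level from the root, left to right within each level.
Level 0: 14
Level 1: 24
Level 2: 30
Level 3: 13
Level 4: 25
Level 5: 26
Level 6: 27
Level 7: 31

14 24 30 13 25 26 27 31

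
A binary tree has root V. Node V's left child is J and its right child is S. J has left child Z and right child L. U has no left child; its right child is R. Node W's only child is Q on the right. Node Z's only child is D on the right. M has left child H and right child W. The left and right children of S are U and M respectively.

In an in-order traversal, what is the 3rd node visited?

J

In-order visits the left subtree, then the node, then the right subtree.
At V: go left to J.
  At J: go left to Z.
    At Z: no left child.
    Visit Z.
    At Z: go right to D.
      D is a leaf — visit D.
  Visit J.
  At J: go right to L.
    L is a leaf — visit L.
Visit V.
At V: go right to S.
  At S: go left to U.
    At U: no left child.
    Visit U.
    At U: go right to R.
      R is a leaf — visit R.
  Visit S.
  At S: go right to M.
    At M: go left to H.
      H is a leaf — visit H.
    Visit M.
    At M: go right to W.
      At W: no left child.
      Visit W.
      At W: go right to Q.
        Q is a leaf — visit Q.
Full in-order sequence: Z, D, J, L, V, U, R, S, H, M, W, Q.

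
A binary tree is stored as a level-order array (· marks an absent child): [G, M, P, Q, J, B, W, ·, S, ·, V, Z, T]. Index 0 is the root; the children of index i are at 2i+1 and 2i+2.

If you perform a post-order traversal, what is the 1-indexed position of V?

Post-order visits the left subtree, then the right subtree, then the node.
At G: go left to M.
  At M: go left to Q.
    At Q: no left child.
    At Q: go right to S.
      S is a leaf — visit S.
    Visit Q.
  At M: go right to J.
    At J: no left child.
    At J: go right to V.
      V is a leaf — visit V.
    Visit J.
  Visit M.
At G: go right to P.
  At P: go left to B.
    At B: go left to Z.
      Z is a leaf — visit Z.
    At B: go right to T.
      T is a leaf — visit T.
    Visit B.
  At P: go right to W.
    W is a leaf — visit W.
  Visit P.
Visit G.
Full post-order sequence: S, Q, V, J, M, Z, T, B, W, P, G.

3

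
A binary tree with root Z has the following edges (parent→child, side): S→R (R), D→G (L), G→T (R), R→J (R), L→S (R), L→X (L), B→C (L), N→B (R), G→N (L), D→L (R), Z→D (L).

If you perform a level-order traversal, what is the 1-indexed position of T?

6

Level-order visits nodes level by level from the root, left to right within each level.
Level 0: Z
Level 1: D
Level 2: G, L
Level 3: N, T, X, S
Level 4: B, R
Level 5: C, J
Full level-order sequence: Z, D, G, L, N, T, X, S, B, R, C, J.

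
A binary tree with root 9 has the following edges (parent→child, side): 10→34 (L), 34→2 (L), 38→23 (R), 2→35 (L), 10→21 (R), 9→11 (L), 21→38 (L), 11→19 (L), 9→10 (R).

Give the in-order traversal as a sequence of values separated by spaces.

19 11 9 35 2 34 10 38 23 21

In-order visits the left subtree, then the node, then the right subtree.
At 9: go left to 11.
  At 11: go left to 19.
    19 is a leaf — visit 19.
  Visit 11.
  At 11: no right child.
Visit 9.
At 9: go right to 10.
  At 10: go left to 34.
    At 34: go left to 2.
      At 2: go left to 35.
        35 is a leaf — visit 35.
      Visit 2.
      At 2: no right child.
    Visit 34.
    At 34: no right child.
  Visit 10.
  At 10: go right to 21.
    At 21: go left to 38.
      At 38: no left child.
      Visit 38.
      At 38: go right to 23.
        23 is a leaf — visit 23.
    Visit 21.
    At 21: no right child.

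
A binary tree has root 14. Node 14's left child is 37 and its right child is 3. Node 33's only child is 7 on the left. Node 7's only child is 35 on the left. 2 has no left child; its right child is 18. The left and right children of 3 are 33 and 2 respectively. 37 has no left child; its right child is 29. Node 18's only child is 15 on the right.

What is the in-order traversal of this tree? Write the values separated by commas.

37, 29, 14, 35, 7, 33, 3, 2, 18, 15

In-order visits the left subtree, then the node, then the right subtree.
At 14: go left to 37.
  At 37: no left child.
  Visit 37.
  At 37: go right to 29.
    29 is a leaf — visit 29.
Visit 14.
At 14: go right to 3.
  At 3: go left to 33.
    At 33: go left to 7.
      At 7: go left to 35.
        35 is a leaf — visit 35.
      Visit 7.
      At 7: no right child.
    Visit 33.
    At 33: no right child.
  Visit 3.
  At 3: go right to 2.
    At 2: no left child.
    Visit 2.
    At 2: go right to 18.
      At 18: no left child.
      Visit 18.
      At 18: go right to 15.
        15 is a leaf — visit 15.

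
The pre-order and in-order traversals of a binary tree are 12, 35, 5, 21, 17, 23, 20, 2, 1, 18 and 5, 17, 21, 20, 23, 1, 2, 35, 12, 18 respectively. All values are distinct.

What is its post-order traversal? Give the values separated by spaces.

The first element of pre-order is the root; it splits in-order into left and right subtrees.
Root 12: left subtree has 8 nodes {5, 17, 21, 20, 23, 1, 2, 35}, right has 1 {18}.
  Root 35: left subtree has 7 nodes {5, 17, 21, 20, 23, 1, 2}, right has 0 { }.
    Root 5: left subtree has 0 nodes { }, right has 6 {17, 21, 20, 23, 1, 2}.
      Root 21: left subtree has 1 node {17}, right has 4 {20, 23, 1, 2}.
        Root 23: left subtree has 1 node {20}, right has 2 {1, 2}.
          Root 2: left subtree has 1 node {1}, right has 0 { }.

17 20 1 2 23 21 5 35 18 12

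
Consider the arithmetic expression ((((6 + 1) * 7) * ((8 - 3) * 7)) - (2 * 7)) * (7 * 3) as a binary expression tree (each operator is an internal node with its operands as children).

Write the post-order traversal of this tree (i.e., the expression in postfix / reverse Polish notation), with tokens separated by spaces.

Post-order on an expression tree gives postfix notation: for each operator, emit left operand, right operand, then the operator.

6 1 + 7 * 8 3 - 7 * * 2 7 * - 7 3 * *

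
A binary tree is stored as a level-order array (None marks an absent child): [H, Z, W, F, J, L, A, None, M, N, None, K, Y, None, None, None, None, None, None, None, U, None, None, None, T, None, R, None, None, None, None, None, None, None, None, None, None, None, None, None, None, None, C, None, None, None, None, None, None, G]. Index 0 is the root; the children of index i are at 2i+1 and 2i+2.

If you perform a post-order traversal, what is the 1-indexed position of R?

11

Post-order visits the left subtree, then the right subtree, then the node.
At H: go left to Z.
  At Z: go left to F.
    At F: no left child.
    At F: go right to M.
      M is a leaf — visit M.
    Visit F.
  At Z: go right to J.
    At J: go left to N.
      At N: no left child.
      At N: go right to U.
        At U: no left child.
        At U: go right to C.
          C is a leaf — visit C.
        Visit U.
      Visit N.
    At J: no right child.
    Visit J.
  Visit Z.
At H: go right to W.
  At W: go left to L.
    At L: go left to K.
      At K: no left child.
      At K: go right to T.
        At T: go left to G.
          G is a leaf — visit G.
        At T: no right child.
        Visit T.
      Visit K.
    At L: go right to Y.
      At Y: no left child.
      At Y: go right to R.
        R is a leaf — visit R.
      Visit Y.
    Visit L.
  At W: go right to A.
    A is a leaf — visit A.
  Visit W.
Visit H.
Full post-order sequence: M, F, C, U, N, J, Z, G, T, K, R, Y, L, A, W, H.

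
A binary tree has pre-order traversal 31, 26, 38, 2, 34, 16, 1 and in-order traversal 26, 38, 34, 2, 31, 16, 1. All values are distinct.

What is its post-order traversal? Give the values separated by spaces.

The first element of pre-order is the root; it splits in-order into left and right subtrees.
Root 31: left subtree has 4 nodes {26, 38, 34, 2}, right has 2 {16, 1}.
  Root 26: left subtree has 0 nodes { }, right has 3 {38, 34, 2}.
    Root 38: left subtree has 0 nodes { }, right has 2 {34, 2}.
      Root 2: left subtree has 1 node {34}, right has 0 { }.
  Root 16: left subtree has 0 nodes { }, right has 1 {1}.

34 2 38 26 1 16 31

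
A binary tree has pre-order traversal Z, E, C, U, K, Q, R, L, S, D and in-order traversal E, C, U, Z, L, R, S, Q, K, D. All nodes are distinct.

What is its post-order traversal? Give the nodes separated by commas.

U, C, E, L, S, R, Q, D, K, Z

The first element of pre-order is the root; it splits in-order into left and right subtrees.
Root Z: left subtree has 3 nodes {E, C, U}, right has 6 {L, R, S, Q, K, D}.
  Root E: left subtree has 0 nodes { }, right has 2 {C, U}.
    Root C: left subtree has 0 nodes { }, right has 1 {U}.
  Root K: left subtree has 4 nodes {L, R, S, Q}, right has 1 {D}.
    Root Q: left subtree has 3 nodes {L, R, S}, right has 0 { }.
      Root R: left subtree has 1 node {L}, right has 1 {S}.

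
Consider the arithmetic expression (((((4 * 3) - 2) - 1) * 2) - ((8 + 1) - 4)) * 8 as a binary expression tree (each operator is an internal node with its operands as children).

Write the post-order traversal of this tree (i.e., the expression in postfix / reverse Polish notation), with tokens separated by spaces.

4 3 * 2 - 1 - 2 * 8 1 + 4 - - 8 *

Post-order on an expression tree gives postfix notation: for each operator, emit left operand, right operand, then the operator.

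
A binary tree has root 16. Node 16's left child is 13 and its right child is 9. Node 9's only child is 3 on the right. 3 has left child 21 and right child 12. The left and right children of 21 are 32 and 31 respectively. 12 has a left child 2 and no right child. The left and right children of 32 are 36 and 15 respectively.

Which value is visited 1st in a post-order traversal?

Post-order visits the left subtree, then the right subtree, then the node.
At 16: go left to 13.
  13 is a leaf — visit 13.
At 16: go right to 9.
  At 9: no left child.
  At 9: go right to 3.
    At 3: go left to 21.
      At 21: go left to 32.
        At 32: go left to 36.
          36 is a leaf — visit 36.
        At 32: go right to 15.
          15 is a leaf — visit 15.
        Visit 32.
      At 21: go right to 31.
        31 is a leaf — visit 31.
      Visit 21.
    At 3: go right to 12.
      At 12: go left to 2.
        2 is a leaf — visit 2.
      At 12: no right child.
      Visit 12.
    Visit 3.
  Visit 9.
Visit 16.
Full post-order sequence: 13, 36, 15, 32, 31, 21, 2, 12, 3, 9, 16.

13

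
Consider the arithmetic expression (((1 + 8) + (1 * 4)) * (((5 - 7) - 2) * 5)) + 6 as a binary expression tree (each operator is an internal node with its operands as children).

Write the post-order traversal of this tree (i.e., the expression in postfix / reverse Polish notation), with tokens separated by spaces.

Post-order on an expression tree gives postfix notation: for each operator, emit left operand, right operand, then the operator.

1 8 + 1 4 * + 5 7 - 2 - 5 * * 6 +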